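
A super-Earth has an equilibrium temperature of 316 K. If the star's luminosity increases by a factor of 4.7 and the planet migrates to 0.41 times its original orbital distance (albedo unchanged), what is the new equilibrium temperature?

T_eq ∝ L^(1/4) · d^(−1/2).
T′ = 316 × 4.7^(1/4) / 0.41^(1/2) = 727 K.

T_eq ≈ 727 K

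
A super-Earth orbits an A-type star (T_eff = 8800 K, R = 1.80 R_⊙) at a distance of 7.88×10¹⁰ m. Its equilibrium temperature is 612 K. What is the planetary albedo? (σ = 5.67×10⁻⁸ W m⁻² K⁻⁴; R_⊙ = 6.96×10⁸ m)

A ≈ 0.63

R_⋆ = 1.80 × 6.96×10⁸ = 1.25×10⁹ m.
L = 4πR_⋆²σT_⋆⁴ = 4π(1.25×10⁹)² × 5.67×10⁻⁸ × (8800)⁴ = 6.71×10²⁷ W.
S = L/(4πd²) = 8.59×10⁴ W m⁻².
From T_eq⁴ = S(1−A)/(4σ): 1−A = 4σT_eq⁴/S.
1−A = 4 × 5.67×10⁻⁸ × (612)⁴ / 8.59×10⁴ = 0.370.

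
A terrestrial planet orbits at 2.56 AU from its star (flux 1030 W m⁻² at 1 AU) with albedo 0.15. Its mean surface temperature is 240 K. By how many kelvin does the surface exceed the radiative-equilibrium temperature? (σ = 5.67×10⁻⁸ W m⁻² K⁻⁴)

ΔT ≈ 84.2 K

S = 1030/2.56² = 157.2 W m⁻².
T_eq = [S(1−A)/(4σ)]^(1/4) = [157.2×0.85/(4×5.67×10⁻⁸)]^(1/4) = 155.8 K.
ΔT = T_surf − T_eq = 240 − 155.8.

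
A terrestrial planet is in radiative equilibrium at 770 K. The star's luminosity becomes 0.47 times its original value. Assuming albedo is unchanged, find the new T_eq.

T_eq ∝ L^(1/4) · d^(−1/2).
T′ = 770 × 0.47^(1/4) = 638 K.

T_eq ≈ 638 K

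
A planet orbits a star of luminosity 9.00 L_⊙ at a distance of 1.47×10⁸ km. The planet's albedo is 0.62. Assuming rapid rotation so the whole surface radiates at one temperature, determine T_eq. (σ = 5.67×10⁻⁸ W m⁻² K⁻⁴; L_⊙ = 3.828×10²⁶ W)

d = 1.47×10⁸ km = 1.47×10¹¹ m.
L = 9.00 × 3.828×10²⁶ = 3.45×10²⁷ W.
Flux: S = L/(4πd²) = 3.45×10²⁷/(4π×(1.47×10¹¹)²) = 1.27×10⁴ W m⁻².
Energy balance: absorbed = emitted ⇒ πR²·S(1−A) = 4πR²·σT_eq⁴, so T_eq⁴ = S(1−A)/(4σ).
T_eq = [1.27×10⁴ × 0.38 / (4 × 5.67×10⁻⁸)]^(1/4) = (2.13×10¹⁰)^(1/4) = 382 K.

T_eq ≈ 382 K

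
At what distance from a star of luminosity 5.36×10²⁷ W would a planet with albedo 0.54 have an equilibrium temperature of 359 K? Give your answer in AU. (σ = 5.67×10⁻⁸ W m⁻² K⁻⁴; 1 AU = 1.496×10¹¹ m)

d ≈ 1.53 AU

From T_eq⁴ = L(1−A)/(16πσd²): d = √[L(1−A)/(16πσT_eq⁴)].
d = √[5.36×10²⁷ × 0.46 / (16π × 5.67×10⁻⁸ × (359)⁴)] = 2.28×10¹¹ m = 1.53 AU.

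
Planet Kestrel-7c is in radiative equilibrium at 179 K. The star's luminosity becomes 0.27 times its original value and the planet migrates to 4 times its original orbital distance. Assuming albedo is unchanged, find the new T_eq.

T_eq ∝ L^(1/4) · d^(−1/2).
T′ = 179 × 0.27^(1/4) / 4^(1/2) = 64.5 K.

T_eq ≈ 64.5 K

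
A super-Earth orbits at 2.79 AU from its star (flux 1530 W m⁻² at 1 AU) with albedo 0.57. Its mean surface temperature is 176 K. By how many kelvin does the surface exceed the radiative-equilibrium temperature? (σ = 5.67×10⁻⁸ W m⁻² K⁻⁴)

ΔT ≈ 37.1 K

S = 1530/2.79² = 196.6 W m⁻².
T_eq = [S(1−A)/(4σ)]^(1/4) = [196.6×0.43/(4×5.67×10⁻⁸)]^(1/4) = 138.9 K.
ΔT = T_surf − T_eq = 176 − 138.9.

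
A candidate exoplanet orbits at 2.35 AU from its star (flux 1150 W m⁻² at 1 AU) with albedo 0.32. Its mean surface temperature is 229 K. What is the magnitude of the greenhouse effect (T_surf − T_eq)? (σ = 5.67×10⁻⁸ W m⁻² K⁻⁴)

ΔT ≈ 70.9 K

S = 1150/2.35² = 208.2 W m⁻².
T_eq = [S(1−A)/(4σ)]^(1/4) = [208.2×0.68/(4×5.67×10⁻⁸)]^(1/4) = 158.1 K.
ΔT = T_surf − T_eq = 229 − 158.1.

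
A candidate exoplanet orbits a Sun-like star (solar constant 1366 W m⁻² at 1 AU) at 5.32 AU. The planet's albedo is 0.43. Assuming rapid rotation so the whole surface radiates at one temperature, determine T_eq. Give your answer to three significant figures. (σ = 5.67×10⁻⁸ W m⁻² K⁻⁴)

T_eq ≈ 105 K

Flux at 5.32 AU: S = 1366/5.32² = 48.3 W m⁻².
Energy balance: absorbed = emitted ⇒ πR²·S(1−A) = 4πR²·σT_eq⁴, so T_eq⁴ = S(1−A)/(4σ).
T_eq = [48.3 × 0.57 / (4 × 5.67×10⁻⁸)]^(1/4) = (1.21×10⁸)^(1/4) = 105 K.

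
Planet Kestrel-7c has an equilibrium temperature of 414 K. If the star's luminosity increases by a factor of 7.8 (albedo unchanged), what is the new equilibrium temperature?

T_eq ∝ L^(1/4) · d^(−1/2).
T′ = 414 × 7.8^(1/4) = 692 K.

T_eq ≈ 692 K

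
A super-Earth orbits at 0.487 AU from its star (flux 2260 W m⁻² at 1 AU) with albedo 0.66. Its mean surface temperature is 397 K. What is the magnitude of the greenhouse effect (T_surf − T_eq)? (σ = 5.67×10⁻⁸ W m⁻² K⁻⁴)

ΔT ≈ 51.3 K

S = 2260/0.487² = 9529 W m⁻².
T_eq = [S(1−A)/(4σ)]^(1/4) = [9529×0.34/(4×5.67×10⁻⁸)]^(1/4) = 345.7 K.
ΔT = T_surf − T_eq = 397 − 345.7.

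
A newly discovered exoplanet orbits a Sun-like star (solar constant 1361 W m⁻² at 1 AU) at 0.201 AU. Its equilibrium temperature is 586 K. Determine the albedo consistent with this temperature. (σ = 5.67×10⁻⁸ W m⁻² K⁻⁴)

Flux at 0.201 AU: S = 1361/0.201² = 3.37×10⁴ W m⁻².
From T_eq⁴ = S(1−A)/(4σ): 1−A = 4σT_eq⁴/S.
1−A = 4 × 5.67×10⁻⁸ × (586)⁴ / 3.37×10⁴ = 0.794.

A ≈ 0.21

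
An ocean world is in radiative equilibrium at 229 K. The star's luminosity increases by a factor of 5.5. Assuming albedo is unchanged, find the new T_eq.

T_eq ∝ L^(1/4) · d^(−1/2).
T′ = 229 × 5.5^(1/4) = 351 K.

T_eq ≈ 351 K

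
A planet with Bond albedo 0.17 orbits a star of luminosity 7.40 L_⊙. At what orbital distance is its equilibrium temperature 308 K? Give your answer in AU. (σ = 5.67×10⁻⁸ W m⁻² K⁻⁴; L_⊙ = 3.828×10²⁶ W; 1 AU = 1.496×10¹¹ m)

L = 7.40 × 3.828×10²⁶ = 2.83×10²⁷ W.
From T_eq⁴ = L(1−A)/(16πσd²): d = √[L(1−A)/(16πσT_eq⁴)].
d = √[2.83×10²⁷ × 0.83 / (16π × 5.67×10⁻⁸ × (308)⁴)] = 3.03×10¹¹ m = 2.02 AU.

d ≈ 2.02 AU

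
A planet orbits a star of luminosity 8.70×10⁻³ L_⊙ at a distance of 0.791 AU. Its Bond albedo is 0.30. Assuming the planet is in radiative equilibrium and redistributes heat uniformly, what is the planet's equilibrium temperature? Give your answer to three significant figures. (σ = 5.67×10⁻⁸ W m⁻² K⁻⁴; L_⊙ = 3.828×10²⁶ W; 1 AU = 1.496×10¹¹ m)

d = 0.791 AU = 1.18×10¹¹ m.
L = 8.70×10⁻³ × 3.828×10²⁶ = 3.33×10²⁴ W.
Flux: S = L/(4πd²) = 3.33×10²⁴/(4π×(1.18×10¹¹)²) = 18.9 W m⁻².
Energy balance: absorbed = emitted ⇒ πR²·S(1−A) = 4πR²·σT_eq⁴, so T_eq⁴ = S(1−A)/(4σ).
T_eq = [18.9 × 0.70 / (4 × 5.67×10⁻⁸)]^(1/4) = (5.84×10⁷)^(1/4) = 87.4 K.

T_eq ≈ 87.4 K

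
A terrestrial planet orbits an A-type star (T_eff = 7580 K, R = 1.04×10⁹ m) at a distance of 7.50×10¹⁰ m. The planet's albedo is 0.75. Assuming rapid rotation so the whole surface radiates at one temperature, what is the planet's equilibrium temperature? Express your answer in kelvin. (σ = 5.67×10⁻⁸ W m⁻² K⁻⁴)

T_eq ≈ 446 K

L = 4πR_⋆²σT_⋆⁴ = 4π(1.04×10⁹)² × 5.67×10⁻⁸ × (7580)⁴ = 2.54×10²⁷ W.
S = L/(4πd²) = 3.60×10⁴ W m⁻².
Energy balance: absorbed = emitted ⇒ πR²·S(1−A) = 4πR²·σT_eq⁴, so T_eq⁴ = S(1−A)/(4σ).
T_eq = [3.60×10⁴ × 0.25 / (4 × 5.67×10⁻⁸)]^(1/4) = (3.97×10¹⁰)^(1/4) = 446 K.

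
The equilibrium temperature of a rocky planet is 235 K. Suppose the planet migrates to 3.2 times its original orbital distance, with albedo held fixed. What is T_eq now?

T_eq ≈ 131 K

T_eq ∝ L^(1/4) · d^(−1/2).
T′ = 235 / 3.2^(1/2) = 131 K.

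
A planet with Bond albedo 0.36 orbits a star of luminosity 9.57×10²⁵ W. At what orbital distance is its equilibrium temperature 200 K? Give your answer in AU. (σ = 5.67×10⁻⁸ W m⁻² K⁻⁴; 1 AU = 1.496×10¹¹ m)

From T_eq⁴ = L(1−A)/(16πσd²): d = √[L(1−A)/(16πσT_eq⁴)].
d = √[9.57×10²⁵ × 0.64 / (16π × 5.67×10⁻⁸ × (200)⁴)] = 1.16×10¹¹ m = 0.775 AU.

d ≈ 0.775 AU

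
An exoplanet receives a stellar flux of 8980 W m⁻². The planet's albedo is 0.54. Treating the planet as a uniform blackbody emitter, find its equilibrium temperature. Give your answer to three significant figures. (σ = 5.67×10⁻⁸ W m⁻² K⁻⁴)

Energy balance: absorbed = emitted ⇒ πR²·S(1−A) = 4πR²·σT_eq⁴, so T_eq⁴ = S(1−A)/(4σ).
T_eq = [8980 × 0.46 / (4 × 5.67×10⁻⁸)]^(1/4) = (1.82×10¹⁰)^(1/4) = 367 K.

T_eq ≈ 367 K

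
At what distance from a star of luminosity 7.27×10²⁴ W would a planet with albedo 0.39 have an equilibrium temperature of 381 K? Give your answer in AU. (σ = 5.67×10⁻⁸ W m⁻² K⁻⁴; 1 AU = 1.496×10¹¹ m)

d ≈ 0.0574 AU

From T_eq⁴ = L(1−A)/(16πσd²): d = √[L(1−A)/(16πσT_eq⁴)].
d = √[7.27×10²⁴ × 0.61 / (16π × 5.67×10⁻⁸ × (381)⁴)] = 8.59×10⁹ m = 0.0574 AU.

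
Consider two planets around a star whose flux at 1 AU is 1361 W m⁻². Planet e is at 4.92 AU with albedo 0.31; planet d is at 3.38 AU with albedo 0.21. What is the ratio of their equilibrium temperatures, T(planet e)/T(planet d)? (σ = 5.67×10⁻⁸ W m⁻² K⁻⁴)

T_eq = [S₀(1−A)/(4σd²)]^(1/4), so T ∝ (1−A)^(1/4) / √d.
T₁ = [1361×0.69/(4×5.67×10⁻⁸×4.92²)]^(1/4) = 114.36 K.
T₂ = [1361×0.79/(4×5.67×10⁻⁸×3.38²)]^(1/4) = 142.73 K.

T₁/T₂ ≈ 0.801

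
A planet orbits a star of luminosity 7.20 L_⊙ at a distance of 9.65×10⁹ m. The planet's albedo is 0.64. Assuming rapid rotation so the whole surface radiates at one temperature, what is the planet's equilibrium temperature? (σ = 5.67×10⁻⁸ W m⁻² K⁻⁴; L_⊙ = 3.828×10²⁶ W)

T_eq ≈ 1390 K

L = 7.20 × 3.828×10²⁶ = 2.76×10²⁷ W.
Flux: S = L/(4πd²) = 2.76×10²⁷/(4π×(9.65×10⁹)²) = 2.36×10⁶ W m⁻².
Energy balance: absorbed = emitted ⇒ πR²·S(1−A) = 4πR²·σT_eq⁴, so T_eq⁴ = S(1−A)/(4σ).
T_eq = [2.36×10⁶ × 0.36 / (4 × 5.67×10⁻⁸)]^(1/4) = (3.74×10¹²)^(1/4) = 1390 K.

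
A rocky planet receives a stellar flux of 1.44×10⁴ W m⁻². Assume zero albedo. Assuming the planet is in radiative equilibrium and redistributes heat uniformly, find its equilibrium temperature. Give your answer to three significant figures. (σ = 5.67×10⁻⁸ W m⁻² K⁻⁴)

T_eq ≈ 502 K

Energy balance: absorbed = emitted ⇒ πR²·S(1−A) = 4πR²·σT_eq⁴, so T_eq⁴ = S(1−A)/(4σ).
T_eq = [1.44×10⁴ × 1.00 / (4 × 5.67×10⁻⁸)]^(1/4) = (6.35×10¹⁰)^(1/4) = 502 K.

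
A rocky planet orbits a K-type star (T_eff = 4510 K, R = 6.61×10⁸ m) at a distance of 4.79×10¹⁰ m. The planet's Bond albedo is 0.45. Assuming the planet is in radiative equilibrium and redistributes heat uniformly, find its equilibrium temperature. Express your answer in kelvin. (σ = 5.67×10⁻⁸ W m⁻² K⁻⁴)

T_eq ≈ 323 K

L = 4πR_⋆²σT_⋆⁴ = 4π(6.61×10⁸)² × 5.67×10⁻⁸ × (4510)⁴ = 1.29×10²⁶ W.
S = L/(4πd²) = 4470 W m⁻².
Energy balance: absorbed = emitted ⇒ πR²·S(1−A) = 4πR²·σT_eq⁴, so T_eq⁴ = S(1−A)/(4σ).
T_eq = [4470 × 0.55 / (4 × 5.67×10⁻⁸)]^(1/4) = (1.08×10¹⁰)^(1/4) = 323 K.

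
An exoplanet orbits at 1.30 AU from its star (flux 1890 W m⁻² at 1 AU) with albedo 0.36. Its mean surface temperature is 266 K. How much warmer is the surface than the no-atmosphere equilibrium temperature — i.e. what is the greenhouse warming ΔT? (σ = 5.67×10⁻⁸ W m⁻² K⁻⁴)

ΔT ≈ 29.0 K

S = 1890/1.30² = 1118 W m⁻².
T_eq = [S(1−A)/(4σ)]^(1/4) = [1118×0.64/(4×5.67×10⁻⁸)]^(1/4) = 237.0 K.
ΔT = T_surf − T_eq = 266 − 237.0.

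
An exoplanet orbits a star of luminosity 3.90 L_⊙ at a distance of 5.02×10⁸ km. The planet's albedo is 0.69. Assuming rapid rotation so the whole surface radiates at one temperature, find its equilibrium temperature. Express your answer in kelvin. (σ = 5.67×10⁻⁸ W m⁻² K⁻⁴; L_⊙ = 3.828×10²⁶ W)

T_eq ≈ 159 K

d = 5.02×10⁸ km = 5.02×10¹¹ m.
L = 3.90 × 3.828×10²⁶ = 1.49×10²⁷ W.
Flux: S = L/(4πd²) = 1.49×10²⁷/(4π×(5.02×10¹¹)²) = 471 W m⁻².
Energy balance: absorbed = emitted ⇒ πR²·S(1−A) = 4πR²·σT_eq⁴, so T_eq⁴ = S(1−A)/(4σ).
T_eq = [471 × 0.31 / (4 × 5.67×10⁻⁸)]^(1/4) = (6.44×10⁸)^(1/4) = 159 K.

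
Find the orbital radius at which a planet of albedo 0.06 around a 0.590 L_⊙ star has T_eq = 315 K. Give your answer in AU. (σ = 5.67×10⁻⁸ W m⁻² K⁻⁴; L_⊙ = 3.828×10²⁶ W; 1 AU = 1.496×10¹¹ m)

L = 0.590 × 3.828×10²⁶ = 2.26×10²⁶ W.
From T_eq⁴ = L(1−A)/(16πσd²): d = √[L(1−A)/(16πσT_eq⁴)].
d = √[2.26×10²⁶ × 0.94 / (16π × 5.67×10⁻⁸ × (315)⁴)] = 8.70×10¹⁰ m = 0.581 AU.

d ≈ 0.581 AU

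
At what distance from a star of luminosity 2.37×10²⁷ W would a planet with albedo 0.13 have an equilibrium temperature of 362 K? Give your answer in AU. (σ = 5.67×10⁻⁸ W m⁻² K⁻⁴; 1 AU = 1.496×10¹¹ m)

d ≈ 1.37 AU

From T_eq⁴ = L(1−A)/(16πσd²): d = √[L(1−A)/(16πσT_eq⁴)].
d = √[2.37×10²⁷ × 0.87 / (16π × 5.67×10⁻⁸ × (362)⁴)] = 2.05×10¹¹ m = 1.37 AU.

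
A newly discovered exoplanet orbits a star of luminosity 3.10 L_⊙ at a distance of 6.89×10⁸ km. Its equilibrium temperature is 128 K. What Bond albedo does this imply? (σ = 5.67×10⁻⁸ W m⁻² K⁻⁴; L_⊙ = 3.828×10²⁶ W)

A ≈ 0.69

d = 6.89×10⁸ km = 6.89×10¹¹ m.
L = 3.10 × 3.828×10²⁶ = 1.19×10²⁷ W.
Flux: S = L/(4πd²) = 1.19×10²⁷/(4π×(6.89×10¹¹)²) = 199 W m⁻².
From T_eq⁴ = S(1−A)/(4σ): 1−A = 4σT_eq⁴/S.
1−A = 4 × 5.67×10⁻⁸ × (128)⁴ / 199 = 0.306.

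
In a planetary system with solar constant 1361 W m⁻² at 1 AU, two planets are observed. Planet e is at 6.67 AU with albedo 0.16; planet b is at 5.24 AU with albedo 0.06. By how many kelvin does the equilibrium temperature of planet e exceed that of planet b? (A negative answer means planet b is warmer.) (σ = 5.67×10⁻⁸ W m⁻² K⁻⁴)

ΔT ≈ -16.5 K

T_eq = [S₀(1−A)/(4σd²)]^(1/4), so T ∝ (1−A)^(1/4) / √d.
T₁ = [1361×0.84/(4×5.67×10⁻⁸×6.67²)]^(1/4) = 103.17 K.
T₂ = [1361×0.94/(4×5.67×10⁻⁸×5.24²)]^(1/4) = 119.72 K.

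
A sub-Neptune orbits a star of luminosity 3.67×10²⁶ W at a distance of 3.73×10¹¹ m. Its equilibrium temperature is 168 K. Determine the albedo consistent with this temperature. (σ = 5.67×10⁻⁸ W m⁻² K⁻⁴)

Flux: S = L/(4πd²) = 3.67×10²⁶/(4π×(3.73×10¹¹)²) = 210 W m⁻².
From T_eq⁴ = S(1−A)/(4σ): 1−A = 4σT_eq⁴/S.
1−A = 4 × 5.67×10⁻⁸ × (168)⁴ / 210 = 0.861.

A ≈ 0.14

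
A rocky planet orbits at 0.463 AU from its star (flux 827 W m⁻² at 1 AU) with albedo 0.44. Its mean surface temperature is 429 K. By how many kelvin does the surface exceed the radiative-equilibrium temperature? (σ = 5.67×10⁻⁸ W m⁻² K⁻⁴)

ΔT ≈ 116.6 K

S = 827/0.463² = 3858 W m⁻².
T_eq = [S(1−A)/(4σ)]^(1/4) = [3858×0.56/(4×5.67×10⁻⁸)]^(1/4) = 312.4 K.
ΔT = T_surf − T_eq = 429 − 312.4.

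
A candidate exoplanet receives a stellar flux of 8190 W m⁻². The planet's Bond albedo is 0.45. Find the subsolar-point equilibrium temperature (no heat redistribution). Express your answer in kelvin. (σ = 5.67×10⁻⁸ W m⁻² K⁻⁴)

At the subsolar point the surface absorbs S(1−A) and emits σT⁴ per unit area — no factor of 4, since only the local patch is in balance.
T = [8190 × 0.55 / 5.67×10⁻⁸]^(1/4) = (7.94×10¹⁰)^(1/4) = 531 K.

T_ss ≈ 531 K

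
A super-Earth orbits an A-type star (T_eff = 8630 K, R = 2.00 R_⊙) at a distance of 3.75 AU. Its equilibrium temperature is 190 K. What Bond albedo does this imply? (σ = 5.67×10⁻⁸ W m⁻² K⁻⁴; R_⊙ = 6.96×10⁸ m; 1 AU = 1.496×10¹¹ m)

R_⋆ = 2.00 × 6.96×10⁸ = 1.39×10⁹ m.
d = 3.75 AU = 5.61×10¹¹ m.
L = 4πR_⋆²σT_⋆⁴ = 4π(1.39×10⁹)² × 5.67×10⁻⁸ × (8630)⁴ = 7.66×10²⁷ W.
S = L/(4πd²) = 1940 W m⁻².
From T_eq⁴ = S(1−A)/(4σ): 1−A = 4σT_eq⁴/S.
1−A = 4 × 5.67×10⁻⁸ × (190)⁴ / 1940 = 0.153.

A ≈ 0.85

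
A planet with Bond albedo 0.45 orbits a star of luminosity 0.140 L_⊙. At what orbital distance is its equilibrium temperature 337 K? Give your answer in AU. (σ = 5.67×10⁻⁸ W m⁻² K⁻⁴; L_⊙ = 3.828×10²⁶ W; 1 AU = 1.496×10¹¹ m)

d ≈ 0.189 AU

L = 0.140 × 3.828×10²⁶ = 5.36×10²⁵ W.
From T_eq⁴ = L(1−A)/(16πσd²): d = √[L(1−A)/(16πσT_eq⁴)].
d = √[5.36×10²⁵ × 0.55 / (16π × 5.67×10⁻⁸ × (337)⁴)] = 2.83×10¹⁰ m = 0.189 AU.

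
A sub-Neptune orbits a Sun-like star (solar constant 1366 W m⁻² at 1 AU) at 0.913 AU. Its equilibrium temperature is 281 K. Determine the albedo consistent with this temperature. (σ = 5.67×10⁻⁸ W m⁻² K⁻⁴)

A ≈ 0.14

Flux at 0.913 AU: S = 1366/0.913² = 1640 W m⁻².
From T_eq⁴ = S(1−A)/(4σ): 1−A = 4σT_eq⁴/S.
1−A = 4 × 5.67×10⁻⁸ × (281)⁴ / 1640 = 0.863.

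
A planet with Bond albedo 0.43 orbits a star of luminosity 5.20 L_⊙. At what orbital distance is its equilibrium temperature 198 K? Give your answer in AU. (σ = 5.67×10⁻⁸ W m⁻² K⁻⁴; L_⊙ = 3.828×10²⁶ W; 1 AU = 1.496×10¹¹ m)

L = 5.20 × 3.828×10²⁶ = 1.99×10²⁷ W.
From T_eq⁴ = L(1−A)/(16πσd²): d = √[L(1−A)/(16πσT_eq⁴)].
d = √[1.99×10²⁷ × 0.57 / (16π × 5.67×10⁻⁸ × (198)⁴)] = 5.09×10¹¹ m = 3.40 AU.

d ≈ 3.40 AU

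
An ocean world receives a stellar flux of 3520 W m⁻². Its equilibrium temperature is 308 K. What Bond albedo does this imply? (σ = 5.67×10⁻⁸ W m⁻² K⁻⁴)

From T_eq⁴ = S(1−A)/(4σ): 1−A = 4σT_eq⁴/S.
1−A = 4 × 5.67×10⁻⁸ × (308)⁴ / 3520 = 0.580.

A ≈ 0.42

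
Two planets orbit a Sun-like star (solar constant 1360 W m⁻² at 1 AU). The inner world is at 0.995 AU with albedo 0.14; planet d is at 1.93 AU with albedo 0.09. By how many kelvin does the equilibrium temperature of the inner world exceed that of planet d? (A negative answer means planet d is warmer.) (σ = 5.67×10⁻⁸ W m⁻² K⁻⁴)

T_eq = [S₀(1−A)/(4σd²)]^(1/4), so T ∝ (1−A)^(1/4) / √d.
T₁ = [1360×0.86/(4×5.67×10⁻⁸×0.995²)]^(1/4) = 268.65 K.
T₂ = [1360×0.91/(4×5.67×10⁻⁸×1.93²)]^(1/4) = 195.64 K.

ΔT ≈ 73.0 K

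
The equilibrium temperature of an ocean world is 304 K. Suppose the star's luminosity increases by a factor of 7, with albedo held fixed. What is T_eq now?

T_eq ≈ 494 K

T_eq ∝ L^(1/4) · d^(−1/2).
T′ = 304 × 7^(1/4) = 494 K.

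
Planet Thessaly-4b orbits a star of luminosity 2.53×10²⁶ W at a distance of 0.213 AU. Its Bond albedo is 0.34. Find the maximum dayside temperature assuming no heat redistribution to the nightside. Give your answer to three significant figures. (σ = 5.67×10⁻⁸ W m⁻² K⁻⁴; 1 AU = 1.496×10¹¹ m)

T_ss ≈ 693 K

d = 0.213 AU = 3.19×10¹⁰ m.
Flux: S = L/(4πd²) = 2.53×10²⁶/(4π×(3.19×10¹⁰)²) = 1.98×10⁴ W m⁻².
With no redistribution each surface element balances locally: S(1−A) = σT⁴.
T = [1.98×10⁴ × 0.66 / 5.67×10⁻⁸]^(1/4) = (2.31×10¹¹)^(1/4) = 693 K.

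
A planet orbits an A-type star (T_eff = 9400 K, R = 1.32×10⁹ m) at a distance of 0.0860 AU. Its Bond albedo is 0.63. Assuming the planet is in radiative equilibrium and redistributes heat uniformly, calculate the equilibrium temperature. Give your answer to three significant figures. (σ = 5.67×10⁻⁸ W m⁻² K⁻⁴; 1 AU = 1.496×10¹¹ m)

d = 0.0860 AU = 1.29×10¹⁰ m.
L = 4πR_⋆²σT_⋆⁴ = 4π(1.32×10⁹)² × 5.67×10⁻⁸ × (9400)⁴ = 9.69×10²⁷ W.
S = L/(4πd²) = 4.66×10⁶ W m⁻².
Energy balance: absorbed = emitted ⇒ πR²·S(1−A) = 4πR²·σT_eq⁴, so T_eq⁴ = S(1−A)/(4σ).
T_eq = [4.66×10⁶ × 0.37 / (4 × 5.67×10⁻⁸)]^(1/4) = (7.60×10¹²)^(1/4) = 1660 K.

T_eq ≈ 1660 K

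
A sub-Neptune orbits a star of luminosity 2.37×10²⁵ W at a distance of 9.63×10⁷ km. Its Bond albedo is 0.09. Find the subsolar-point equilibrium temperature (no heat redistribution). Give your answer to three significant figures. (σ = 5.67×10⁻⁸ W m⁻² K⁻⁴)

T_ss ≈ 239 K

d = 9.63×10⁷ km = 9.63×10¹⁰ m.
Flux: S = L/(4πd²) = 2.37×10²⁵/(4π×(9.63×10¹⁰)²) = 203 W m⁻².
At the subsolar point the surface absorbs S(1−A) and emits σT⁴ per unit area — no factor of 4, since only the local patch is in balance.
T = [203 × 0.91 / 5.67×10⁻⁸]^(1/4) = (3.26×10⁹)^(1/4) = 239 K.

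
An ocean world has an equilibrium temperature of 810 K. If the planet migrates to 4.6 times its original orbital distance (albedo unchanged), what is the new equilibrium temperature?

T_eq ≈ 378 K

T_eq ∝ L^(1/4) · d^(−1/2).
T′ = 810 / 4.6^(1/2) = 378 K.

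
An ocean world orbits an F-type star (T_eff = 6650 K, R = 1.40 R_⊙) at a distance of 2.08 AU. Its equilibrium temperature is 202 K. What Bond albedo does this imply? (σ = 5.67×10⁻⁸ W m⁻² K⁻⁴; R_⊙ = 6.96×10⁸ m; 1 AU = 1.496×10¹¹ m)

A ≈ 0.65

R_⋆ = 1.40 × 6.96×10⁸ = 9.74×10⁸ m.
d = 2.08 AU = 3.11×10¹¹ m.
L = 4πR_⋆²σT_⋆⁴ = 4π(9.74×10⁸)² × 5.67×10⁻⁸ × (6650)⁴ = 1.32×10²⁷ W.
S = L/(4πd²) = 1090 W m⁻².
From T_eq⁴ = S(1−A)/(4σ): 1−A = 4σT_eq⁴/S.
1−A = 4 × 5.67×10⁻⁸ × (202)⁴ / 1090 = 0.347.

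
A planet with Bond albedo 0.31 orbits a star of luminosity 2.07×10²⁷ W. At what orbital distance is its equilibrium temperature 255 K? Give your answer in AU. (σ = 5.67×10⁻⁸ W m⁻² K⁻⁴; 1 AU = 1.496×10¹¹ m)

From T_eq⁴ = L(1−A)/(16πσd²): d = √[L(1−A)/(16πσT_eq⁴)].
d = √[2.07×10²⁷ × 0.69 / (16π × 5.67×10⁻⁸ × (255)⁴)] = 3.44×10¹¹ m = 2.30 AU.

d ≈ 2.30 AU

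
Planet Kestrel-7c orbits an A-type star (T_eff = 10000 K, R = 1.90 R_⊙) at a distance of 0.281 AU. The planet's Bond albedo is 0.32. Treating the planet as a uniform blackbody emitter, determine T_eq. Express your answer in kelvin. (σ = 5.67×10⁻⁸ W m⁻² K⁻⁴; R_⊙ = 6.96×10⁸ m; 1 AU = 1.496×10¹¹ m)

T_eq ≈ 1140 K

R_⋆ = 1.90 × 6.96×10⁸ = 1.32×10⁹ m.
d = 0.281 AU = 4.20×10¹⁰ m.
L = 4πR_⋆²σT_⋆⁴ = 4π(1.32×10⁹)² × 5.67×10⁻⁸ × (10000)⁴ = 1.25×10²⁸ W.
S = L/(4πd²) = 5.61×10⁵ W m⁻².
Energy balance: absorbed = emitted ⇒ πR²·S(1−A) = 4πR²·σT_eq⁴, so T_eq⁴ = S(1−A)/(4σ).
T_eq = [5.61×10⁵ × 0.68 / (4 × 5.67×10⁻⁸)]^(1/4) = (1.68×10¹²)^(1/4) = 1140 K.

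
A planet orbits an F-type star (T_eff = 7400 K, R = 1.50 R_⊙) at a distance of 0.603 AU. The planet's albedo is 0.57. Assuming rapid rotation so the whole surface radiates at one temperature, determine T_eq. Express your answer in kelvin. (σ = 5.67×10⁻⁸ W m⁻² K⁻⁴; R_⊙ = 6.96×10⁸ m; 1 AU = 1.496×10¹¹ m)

R_⋆ = 1.50 × 6.96×10⁸ = 1.04×10⁹ m.
d = 0.603 AU = 9.02×10¹⁰ m.
L = 4πR_⋆²σT_⋆⁴ = 4π(1.04×10⁹)² × 5.67×10⁻⁸ × (7400)⁴ = 2.33×10²⁷ W.
S = L/(4πd²) = 2.28×10⁴ W m⁻².
Energy balance: absorbed = emitted ⇒ πR²·S(1−A) = 4πR²·σT_eq⁴, so T_eq⁴ = S(1−A)/(4σ).
T_eq = [2.28×10⁴ × 0.43 / (4 × 5.67×10⁻⁸)]^(1/4) = (4.32×10¹⁰)^(1/4) = 456 K.

T_eq ≈ 456 K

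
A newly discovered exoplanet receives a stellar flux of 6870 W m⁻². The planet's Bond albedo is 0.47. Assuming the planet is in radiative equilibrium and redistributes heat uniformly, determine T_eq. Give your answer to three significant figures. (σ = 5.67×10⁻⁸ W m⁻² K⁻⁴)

Energy balance: absorbed = emitted ⇒ πR²·S(1−A) = 4πR²·σT_eq⁴, so T_eq⁴ = S(1−A)/(4σ).
T_eq = [6870 × 0.53 / (4 × 5.67×10⁻⁸)]^(1/4) = (1.61×10¹⁰)^(1/4) = 356 K.

T_eq ≈ 356 K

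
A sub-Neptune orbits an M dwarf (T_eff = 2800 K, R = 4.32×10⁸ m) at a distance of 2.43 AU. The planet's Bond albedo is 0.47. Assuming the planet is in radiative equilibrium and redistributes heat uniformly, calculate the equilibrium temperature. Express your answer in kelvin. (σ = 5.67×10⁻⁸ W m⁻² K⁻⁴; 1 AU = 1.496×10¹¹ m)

T_eq ≈ 58.2 K

d = 2.43 AU = 3.64×10¹¹ m.
L = 4πR_⋆²σT_⋆⁴ = 4π(4.32×10⁸)² × 5.67×10⁻⁸ × (2800)⁴ = 8.17×10²⁴ W.
S = L/(4πd²) = 4.92 W m⁻².
Energy balance: absorbed = emitted ⇒ πR²·S(1−A) = 4πR²·σT_eq⁴, so T_eq⁴ = S(1−A)/(4σ).
T_eq = [4.92 × 0.53 / (4 × 5.67×10⁻⁸)]^(1/4) = (1.15×10⁷)^(1/4) = 58.2 K.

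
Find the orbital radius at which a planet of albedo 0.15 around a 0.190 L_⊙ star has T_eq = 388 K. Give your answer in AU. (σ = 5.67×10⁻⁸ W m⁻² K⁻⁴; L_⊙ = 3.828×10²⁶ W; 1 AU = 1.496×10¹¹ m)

L = 0.190 × 3.828×10²⁶ = 7.27×10²⁵ W.
From T_eq⁴ = L(1−A)/(16πσd²): d = √[L(1−A)/(16πσT_eq⁴)].
d = √[7.27×10²⁵ × 0.85 / (16π × 5.67×10⁻⁸ × (388)⁴)] = 3.09×10¹⁰ m = 0.207 AU.

d ≈ 0.207 AU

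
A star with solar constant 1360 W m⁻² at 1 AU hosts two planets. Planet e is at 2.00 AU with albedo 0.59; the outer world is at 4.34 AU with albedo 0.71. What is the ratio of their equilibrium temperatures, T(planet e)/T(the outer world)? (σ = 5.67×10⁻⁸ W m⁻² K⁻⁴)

T₁/T₂ ≈ 1.606

T_eq = [S₀(1−A)/(4σd²)]^(1/4), so T ∝ (1−A)^(1/4) / √d.
T₁ = [1360×0.41/(4×5.67×10⁻⁸×2.00²)]^(1/4) = 157.45 K.
T₂ = [1360×0.29/(4×5.67×10⁻⁸×4.34²)]^(1/4) = 98.02 K.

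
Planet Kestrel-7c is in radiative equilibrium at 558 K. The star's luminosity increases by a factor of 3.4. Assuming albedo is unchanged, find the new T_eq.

T_eq ≈ 758 K

T_eq ∝ L^(1/4) · d^(−1/2).
T′ = 558 × 3.4^(1/4) = 758 K.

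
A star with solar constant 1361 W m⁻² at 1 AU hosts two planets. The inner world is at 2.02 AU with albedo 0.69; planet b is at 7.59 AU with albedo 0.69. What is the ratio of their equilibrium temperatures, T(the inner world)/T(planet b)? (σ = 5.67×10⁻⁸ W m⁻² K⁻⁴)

T_eq = [S₀(1−A)/(4σd²)]^(1/4), so T ∝ (1−A)^(1/4) / √d.
T₁ = [1361×0.31/(4×5.67×10⁻⁸×2.02²)]^(1/4) = 146.12 K.
T₂ = [1361×0.31/(4×5.67×10⁻⁸×7.59²)]^(1/4) = 75.38 K.

T₁/T₂ ≈ 1.938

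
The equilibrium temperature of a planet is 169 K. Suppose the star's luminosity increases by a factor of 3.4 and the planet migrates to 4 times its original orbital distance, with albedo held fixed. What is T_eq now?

T_eq ∝ L^(1/4) · d^(−1/2).
T′ = 169 × 3.4^(1/4) / 4^(1/2) = 115 K.

T_eq ≈ 115 K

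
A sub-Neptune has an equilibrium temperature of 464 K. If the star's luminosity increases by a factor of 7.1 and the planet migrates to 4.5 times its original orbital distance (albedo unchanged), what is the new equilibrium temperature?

T_eq ≈ 357 K

T_eq ∝ L^(1/4) · d^(−1/2).
T′ = 464 × 7.1^(1/4) / 4.5^(1/2) = 357 K.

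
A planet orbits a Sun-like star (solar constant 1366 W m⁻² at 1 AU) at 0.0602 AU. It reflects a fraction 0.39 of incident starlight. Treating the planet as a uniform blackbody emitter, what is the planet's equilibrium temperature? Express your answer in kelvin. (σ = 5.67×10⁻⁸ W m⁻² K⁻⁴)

Flux at 0.0602 AU: S = 1366/0.0602² = 3.77×10⁵ W m⁻².
Energy balance: absorbed = emitted ⇒ πR²·S(1−A) = 4πR²·σT_eq⁴, so T_eq⁴ = S(1−A)/(4σ).
T_eq = [3.77×10⁵ × 0.61 / (4 × 5.67×10⁻⁸)]^(1/4) = (1.01×10¹²)^(1/4) = 1000 K.

T_eq ≈ 1000 K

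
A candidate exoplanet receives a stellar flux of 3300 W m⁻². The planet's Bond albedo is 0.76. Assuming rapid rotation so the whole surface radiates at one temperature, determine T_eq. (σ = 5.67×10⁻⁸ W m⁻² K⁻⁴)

Energy balance: absorbed = emitted ⇒ πR²·S(1−A) = 4πR²·σT_eq⁴, so T_eq⁴ = S(1−A)/(4σ).
T_eq = [3300 × 0.24 / (4 × 5.67×10⁻⁸)]^(1/4) = (3.49×10⁹)^(1/4) = 243 K.

T_eq ≈ 243 K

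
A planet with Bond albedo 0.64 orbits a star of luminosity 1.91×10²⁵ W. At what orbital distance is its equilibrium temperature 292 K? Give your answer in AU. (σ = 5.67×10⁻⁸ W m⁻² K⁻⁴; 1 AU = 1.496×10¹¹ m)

From T_eq⁴ = L(1−A)/(16πσd²): d = √[L(1−A)/(16πσT_eq⁴)].
d = √[1.91×10²⁵ × 0.36 / (16π × 5.67×10⁻⁸ × (292)⁴)] = 1.82×10¹⁰ m = 0.122 AU.

d ≈ 0.122 AU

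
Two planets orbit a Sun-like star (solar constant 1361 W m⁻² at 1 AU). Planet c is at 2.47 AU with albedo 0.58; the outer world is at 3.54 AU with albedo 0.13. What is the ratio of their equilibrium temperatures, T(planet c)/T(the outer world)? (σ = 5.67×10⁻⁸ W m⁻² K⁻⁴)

T_eq = [S₀(1−A)/(4σd²)]^(1/4), so T ∝ (1−A)^(1/4) / √d.
T₁ = [1361×0.42/(4×5.67×10⁻⁸×2.47²)]^(1/4) = 142.57 K.
T₂ = [1361×0.87/(4×5.67×10⁻⁸×3.54²)]^(1/4) = 142.87 K.

T₁/T₂ ≈ 0.998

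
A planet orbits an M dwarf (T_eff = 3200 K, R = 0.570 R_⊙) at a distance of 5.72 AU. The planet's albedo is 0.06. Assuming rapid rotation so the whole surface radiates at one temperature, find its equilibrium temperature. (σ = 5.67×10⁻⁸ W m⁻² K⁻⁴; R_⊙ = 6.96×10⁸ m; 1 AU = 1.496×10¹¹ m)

T_eq ≈ 48.0 K

R_⋆ = 0.570 × 6.96×10⁸ = 3.97×10⁸ m.
d = 5.72 AU = 8.56×10¹¹ m.
L = 4πR_⋆²σT_⋆⁴ = 4π(3.97×10⁸)² × 5.67×10⁻⁸ × (3200)⁴ = 1.18×10²⁵ W.
S = L/(4πd²) = 1.28 W m⁻².
Energy balance: absorbed = emitted ⇒ πR²·S(1−A) = 4πR²·σT_eq⁴, so T_eq⁴ = S(1−A)/(4σ).
T_eq = [1.28 × 0.94 / (4 × 5.67×10⁻⁸)]^(1/4) = (5.30×10⁶)^(1/4) = 48.0 K.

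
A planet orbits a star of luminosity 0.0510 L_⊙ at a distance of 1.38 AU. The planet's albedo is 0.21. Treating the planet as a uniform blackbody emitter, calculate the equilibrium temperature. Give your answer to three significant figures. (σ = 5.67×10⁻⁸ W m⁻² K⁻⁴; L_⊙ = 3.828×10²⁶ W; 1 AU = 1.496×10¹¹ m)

T_eq ≈ 106 K

d = 1.38 AU = 2.06×10¹¹ m.
L = 0.0510 × 3.828×10²⁶ = 1.95×10²⁵ W.
Flux: S = L/(4πd²) = 1.95×10²⁵/(4π×(2.06×10¹¹)²) = 36.5 W m⁻².
Energy balance: absorbed = emitted ⇒ πR²·S(1−A) = 4πR²·σT_eq⁴, so T_eq⁴ = S(1−A)/(4σ).
T_eq = [36.5 × 0.79 / (4 × 5.67×10⁻⁸)]^(1/4) = (1.27×10⁸)^(1/4) = 106 K.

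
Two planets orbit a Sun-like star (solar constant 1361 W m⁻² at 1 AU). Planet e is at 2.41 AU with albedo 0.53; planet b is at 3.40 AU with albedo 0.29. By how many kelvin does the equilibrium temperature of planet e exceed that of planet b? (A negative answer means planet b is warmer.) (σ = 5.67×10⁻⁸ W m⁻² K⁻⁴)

ΔT ≈ 9.9 K

T_eq = [S₀(1−A)/(4σd²)]^(1/4), so T ∝ (1−A)^(1/4) / √d.
T₁ = [1361×0.47/(4×5.67×10⁻⁸×2.41²)]^(1/4) = 148.45 K.
T₂ = [1361×0.71/(4×5.67×10⁻⁸×3.40²)]^(1/4) = 138.56 K.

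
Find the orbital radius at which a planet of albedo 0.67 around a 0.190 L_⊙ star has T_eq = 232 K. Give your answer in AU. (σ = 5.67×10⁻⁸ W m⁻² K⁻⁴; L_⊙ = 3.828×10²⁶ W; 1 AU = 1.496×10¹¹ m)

L = 0.190 × 3.828×10²⁶ = 7.27×10²⁵ W.
From T_eq⁴ = L(1−A)/(16πσd²): d = √[L(1−A)/(16πσT_eq⁴)].
d = √[7.27×10²⁵ × 0.33 / (16π × 5.67×10⁻⁸ × (232)⁴)] = 5.39×10¹⁰ m = 0.360 AU.

d ≈ 0.360 AU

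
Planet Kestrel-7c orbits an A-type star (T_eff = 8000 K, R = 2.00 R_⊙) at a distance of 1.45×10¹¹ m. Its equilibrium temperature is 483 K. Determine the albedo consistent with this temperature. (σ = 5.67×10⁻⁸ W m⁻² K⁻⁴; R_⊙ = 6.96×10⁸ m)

R_⋆ = 2.00 × 6.96×10⁸ = 1.39×10⁹ m.
L = 4πR_⋆²σT_⋆⁴ = 4π(1.39×10⁹)² × 5.67×10⁻⁸ × (8000)⁴ = 5.65×10²⁷ W.
S = L/(4πd²) = 2.14×10⁴ W m⁻².
From T_eq⁴ = S(1−A)/(4σ): 1−A = 4σT_eq⁴/S.
1−A = 4 × 5.67×10⁻⁸ × (483)⁴ / 2.14×10⁴ = 0.577.

A ≈ 0.42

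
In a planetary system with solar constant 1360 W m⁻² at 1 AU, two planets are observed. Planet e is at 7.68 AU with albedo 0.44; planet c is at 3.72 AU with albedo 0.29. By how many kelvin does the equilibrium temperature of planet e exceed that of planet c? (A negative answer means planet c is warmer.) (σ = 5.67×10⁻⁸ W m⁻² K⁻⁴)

ΔT ≈ -45.6 K

T_eq = [S₀(1−A)/(4σd²)]^(1/4), so T ∝ (1−A)^(1/4) / √d.
T₁ = [1360×0.56/(4×5.67×10⁻⁸×7.68²)]^(1/4) = 86.86 K.
T₂ = [1360×0.71/(4×5.67×10⁻⁸×3.72²)]^(1/4) = 132.44 K.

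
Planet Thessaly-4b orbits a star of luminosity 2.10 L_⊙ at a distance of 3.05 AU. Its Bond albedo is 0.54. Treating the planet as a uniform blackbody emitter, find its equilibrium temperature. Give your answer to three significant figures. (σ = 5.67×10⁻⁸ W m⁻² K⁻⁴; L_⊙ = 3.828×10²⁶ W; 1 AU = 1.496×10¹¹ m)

T_eq ≈ 158 K

d = 3.05 AU = 4.56×10¹¹ m.
L = 2.10 × 3.828×10²⁶ = 8.04×10²⁶ W.
Flux: S = L/(4πd²) = 8.04×10²⁶/(4π×(4.56×10¹¹)²) = 307 W m⁻².
Energy balance: absorbed = emitted ⇒ πR²·S(1−A) = 4πR²·σT_eq⁴, so T_eq⁴ = S(1−A)/(4σ).
T_eq = [307 × 0.46 / (4 × 5.67×10⁻⁸)]^(1/4) = (6.23×10⁸)^(1/4) = 158 K.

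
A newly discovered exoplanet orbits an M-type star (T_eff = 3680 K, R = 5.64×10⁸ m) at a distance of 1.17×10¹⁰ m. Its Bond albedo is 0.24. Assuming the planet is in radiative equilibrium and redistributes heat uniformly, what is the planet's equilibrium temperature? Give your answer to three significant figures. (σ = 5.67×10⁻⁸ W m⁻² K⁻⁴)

L = 4πR_⋆²σT_⋆⁴ = 4π(5.64×10⁸)² × 5.67×10⁻⁸ × (3680)⁴ = 4.16×10²⁵ W.
S = L/(4πd²) = 2.42×10⁴ W m⁻².
Energy balance: absorbed = emitted ⇒ πR²·S(1−A) = 4πR²·σT_eq⁴, so T_eq⁴ = S(1−A)/(4σ).
T_eq = [2.42×10⁴ × 0.76 / (4 × 5.67×10⁻⁸)]^(1/4) = (8.10×10¹⁰)^(1/4) = 533 K.

T_eq ≈ 533 K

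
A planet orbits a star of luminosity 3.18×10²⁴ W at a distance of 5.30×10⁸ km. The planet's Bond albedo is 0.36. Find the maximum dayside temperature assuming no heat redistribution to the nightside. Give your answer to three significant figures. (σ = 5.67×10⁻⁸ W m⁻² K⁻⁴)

T_ss ≈ 56.5 K

d = 5.30×10⁸ km = 5.30×10¹¹ m.
Flux: S = L/(4πd²) = 3.18×10²⁴/(4π×(5.30×10¹¹)²) = 0.901 W m⁻².
With no redistribution each surface element balances locally: S(1−A) = σT⁴.
T = [0.901 × 0.64 / 5.67×10⁻⁸]^(1/4) = (1.02×10⁷)^(1/4) = 56.5 K.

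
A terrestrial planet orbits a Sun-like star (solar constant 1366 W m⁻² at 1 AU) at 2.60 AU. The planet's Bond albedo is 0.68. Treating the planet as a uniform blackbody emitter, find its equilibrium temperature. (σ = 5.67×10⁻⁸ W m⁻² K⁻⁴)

T_eq ≈ 130 K

Flux at 2.60 AU: S = 1366/2.60² = 202 W m⁻².
Energy balance: absorbed = emitted ⇒ πR²·S(1−A) = 4πR²·σT_eq⁴, so T_eq⁴ = S(1−A)/(4σ).
T_eq = [202 × 0.32 / (4 × 5.67×10⁻⁸)]^(1/4) = (2.85×10⁸)^(1/4) = 130 K.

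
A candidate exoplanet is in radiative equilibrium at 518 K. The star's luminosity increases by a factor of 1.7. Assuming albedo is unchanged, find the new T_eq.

T_eq ≈ 591 K

T_eq ∝ L^(1/4) · d^(−1/2).
T′ = 518 × 1.7^(1/4) = 591 K.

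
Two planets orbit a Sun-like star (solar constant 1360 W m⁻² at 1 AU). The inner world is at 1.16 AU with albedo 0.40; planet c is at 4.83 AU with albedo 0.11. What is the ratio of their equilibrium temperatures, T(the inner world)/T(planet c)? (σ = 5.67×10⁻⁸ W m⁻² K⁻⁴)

T_eq = [S₀(1−A)/(4σd²)]^(1/4), so T ∝ (1−A)^(1/4) / √d.
T₁ = [1360×0.60/(4×5.67×10⁻⁸×1.16²)]^(1/4) = 227.40 K.
T₂ = [1360×0.89/(4×5.67×10⁻⁸×4.83²)]^(1/4) = 122.98 K.

T₁/T₂ ≈ 1.849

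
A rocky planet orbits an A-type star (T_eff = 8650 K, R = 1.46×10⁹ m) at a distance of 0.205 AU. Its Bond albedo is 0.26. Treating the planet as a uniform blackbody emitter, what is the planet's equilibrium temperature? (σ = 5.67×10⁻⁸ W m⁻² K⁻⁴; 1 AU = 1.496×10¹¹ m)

T_eq ≈ 1240 K

d = 0.205 AU = 3.07×10¹⁰ m.
L = 4πR_⋆²σT_⋆⁴ = 4π(1.46×10⁹)² × 5.67×10⁻⁸ × (8650)⁴ = 8.50×10²⁷ W.
S = L/(4πd²) = 7.19×10⁵ W m⁻².
Energy balance: absorbed = emitted ⇒ πR²·S(1−A) = 4πR²·σT_eq⁴, so T_eq⁴ = S(1−A)/(4σ).
T_eq = [7.19×10⁵ × 0.74 / (4 × 5.67×10⁻⁸)]^(1/4) = (2.35×10¹²)^(1/4) = 1240 K.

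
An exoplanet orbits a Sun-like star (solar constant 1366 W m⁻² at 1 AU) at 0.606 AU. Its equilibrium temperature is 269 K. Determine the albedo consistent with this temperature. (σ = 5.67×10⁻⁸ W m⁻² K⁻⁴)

Flux at 0.606 AU: S = 1366/0.606² = 3720 W m⁻².
From T_eq⁴ = S(1−A)/(4σ): 1−A = 4σT_eq⁴/S.
1−A = 4 × 5.67×10⁻⁸ × (269)⁴ / 3720 = 0.319.

A ≈ 0.68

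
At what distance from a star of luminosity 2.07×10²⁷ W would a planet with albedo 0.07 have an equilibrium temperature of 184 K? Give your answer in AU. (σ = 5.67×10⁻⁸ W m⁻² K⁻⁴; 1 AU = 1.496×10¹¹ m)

From T_eq⁴ = L(1−A)/(16πσd²): d = √[L(1−A)/(16πσT_eq⁴)].
d = √[2.07×10²⁷ × 0.93 / (16π × 5.67×10⁻⁸ × (184)⁴)] = 7.68×10¹¹ m = 5.13 AU.

d ≈ 5.13 AU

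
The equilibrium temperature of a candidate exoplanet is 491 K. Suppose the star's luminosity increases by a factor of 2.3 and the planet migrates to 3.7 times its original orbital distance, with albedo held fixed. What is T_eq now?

T_eq ∝ L^(1/4) · d^(−1/2).
T′ = 491 × 2.3^(1/4) / 3.7^(1/2) = 314 K.

T_eq ≈ 314 K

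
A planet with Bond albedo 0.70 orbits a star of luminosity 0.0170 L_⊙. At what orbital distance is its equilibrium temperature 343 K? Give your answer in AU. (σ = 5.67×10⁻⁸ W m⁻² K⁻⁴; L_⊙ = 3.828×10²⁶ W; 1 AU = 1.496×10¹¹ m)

L = 0.0170 × 3.828×10²⁶ = 6.51×10²⁴ W.
From T_eq⁴ = L(1−A)/(16πσd²): d = √[L(1−A)/(16πσT_eq⁴)].
d = √[6.51×10²⁴ × 0.30 / (16π × 5.67×10⁻⁸ × (343)⁴)] = 7.03×10⁹ m = 0.0470 AU.

d ≈ 0.0470 AU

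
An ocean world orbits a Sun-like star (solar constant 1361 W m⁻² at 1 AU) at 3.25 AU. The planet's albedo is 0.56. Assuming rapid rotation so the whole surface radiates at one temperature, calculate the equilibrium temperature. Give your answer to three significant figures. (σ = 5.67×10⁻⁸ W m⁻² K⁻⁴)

Flux at 3.25 AU: S = 1361/3.25² = 129 W m⁻².
Energy balance: absorbed = emitted ⇒ πR²·S(1−A) = 4πR²·σT_eq⁴, so T_eq⁴ = S(1−A)/(4σ).
T_eq = [129 × 0.44 / (4 × 5.67×10⁻⁸)]^(1/4) = (2.50×10⁸)^(1/4) = 126 K.

T_eq ≈ 126 K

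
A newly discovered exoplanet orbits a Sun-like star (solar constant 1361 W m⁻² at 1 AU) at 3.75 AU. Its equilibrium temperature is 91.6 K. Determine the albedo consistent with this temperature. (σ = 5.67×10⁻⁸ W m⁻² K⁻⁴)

Flux at 3.75 AU: S = 1361/3.75² = 96.8 W m⁻².
From T_eq⁴ = S(1−A)/(4σ): 1−A = 4σT_eq⁴/S.
1−A = 4 × 5.67×10⁻⁸ × (91.6)⁴ / 96.8 = 0.165.

A ≈ 0.84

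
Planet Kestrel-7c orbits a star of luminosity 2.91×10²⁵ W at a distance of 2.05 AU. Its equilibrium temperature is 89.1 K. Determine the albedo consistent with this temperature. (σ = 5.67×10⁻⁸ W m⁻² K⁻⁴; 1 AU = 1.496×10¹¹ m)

d = 2.05 AU = 3.07×10¹¹ m.
Flux: S = L/(4πd²) = 2.91×10²⁵/(4π×(3.07×10¹¹)²) = 24.6 W m⁻².
From T_eq⁴ = S(1−A)/(4σ): 1−A = 4σT_eq⁴/S.
1−A = 4 × 5.67×10⁻⁸ × (89.1)⁴ / 24.6 = 0.581.

A ≈ 0.42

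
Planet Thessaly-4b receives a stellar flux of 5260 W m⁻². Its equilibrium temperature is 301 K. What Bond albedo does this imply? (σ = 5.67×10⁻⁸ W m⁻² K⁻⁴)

A ≈ 0.65

From T_eq⁴ = S(1−A)/(4σ): 1−A = 4σT_eq⁴/S.
1−A = 4 × 5.67×10⁻⁸ × (301)⁴ / 5260 = 0.354.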